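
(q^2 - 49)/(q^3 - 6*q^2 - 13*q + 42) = (q + 7)/(q^2 + q - 6)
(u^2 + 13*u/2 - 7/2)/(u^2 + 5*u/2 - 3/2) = (u + 7)/(u + 3)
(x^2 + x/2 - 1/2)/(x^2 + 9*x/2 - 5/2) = (x + 1)/(x + 5)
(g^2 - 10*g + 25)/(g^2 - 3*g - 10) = (g - 5)/(g + 2)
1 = 1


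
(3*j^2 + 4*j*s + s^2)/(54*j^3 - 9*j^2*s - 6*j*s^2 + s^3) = (j + s)/(18*j^2 - 9*j*s + s^2)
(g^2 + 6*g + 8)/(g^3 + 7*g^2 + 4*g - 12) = (g + 4)/(g^2 + 5*g - 6)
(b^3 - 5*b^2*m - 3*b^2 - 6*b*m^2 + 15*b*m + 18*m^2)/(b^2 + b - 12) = (b^2 - 5*b*m - 6*m^2)/(b + 4)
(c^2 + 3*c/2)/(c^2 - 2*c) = (c + 3/2)/(c - 2)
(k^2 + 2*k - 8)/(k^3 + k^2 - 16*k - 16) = (k - 2)/(k^2 - 3*k - 4)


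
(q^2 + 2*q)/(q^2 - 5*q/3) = 3*(q + 2)/(3*q - 5)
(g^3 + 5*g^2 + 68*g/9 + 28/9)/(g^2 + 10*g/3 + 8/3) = (9*g^2 + 27*g + 14)/(3*(3*g + 4))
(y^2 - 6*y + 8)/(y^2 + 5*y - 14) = (y - 4)/(y + 7)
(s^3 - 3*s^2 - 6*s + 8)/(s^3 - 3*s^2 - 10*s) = (s^2 - 5*s + 4)/(s*(s - 5))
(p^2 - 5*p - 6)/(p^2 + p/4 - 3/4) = 4*(p - 6)/(4*p - 3)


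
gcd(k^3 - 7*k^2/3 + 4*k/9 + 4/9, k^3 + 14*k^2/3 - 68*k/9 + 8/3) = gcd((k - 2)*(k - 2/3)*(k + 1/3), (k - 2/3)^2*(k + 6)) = k - 2/3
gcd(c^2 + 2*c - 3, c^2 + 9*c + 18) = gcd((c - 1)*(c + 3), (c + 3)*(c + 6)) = c + 3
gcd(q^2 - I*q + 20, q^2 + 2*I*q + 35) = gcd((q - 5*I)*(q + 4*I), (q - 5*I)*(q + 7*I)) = q - 5*I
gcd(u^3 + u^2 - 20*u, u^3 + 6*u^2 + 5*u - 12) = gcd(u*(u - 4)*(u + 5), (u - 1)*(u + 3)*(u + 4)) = 1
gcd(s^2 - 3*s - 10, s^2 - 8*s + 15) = s - 5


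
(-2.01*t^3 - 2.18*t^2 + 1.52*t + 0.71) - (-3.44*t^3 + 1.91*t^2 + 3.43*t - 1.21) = 1.43*t^3 - 4.09*t^2 - 1.91*t + 1.92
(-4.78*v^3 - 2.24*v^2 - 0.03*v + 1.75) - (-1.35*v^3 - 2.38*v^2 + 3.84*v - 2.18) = -3.43*v^3 + 0.14*v^2 - 3.87*v + 3.93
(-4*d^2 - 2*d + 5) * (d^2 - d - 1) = -4*d^4 + 2*d^3 + 11*d^2 - 3*d - 5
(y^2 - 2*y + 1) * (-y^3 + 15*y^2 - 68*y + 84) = -y^5 + 17*y^4 - 99*y^3 + 235*y^2 - 236*y + 84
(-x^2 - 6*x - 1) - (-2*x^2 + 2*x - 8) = x^2 - 8*x + 7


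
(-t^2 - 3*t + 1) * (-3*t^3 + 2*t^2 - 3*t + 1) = 3*t^5 + 7*t^4 - 6*t^3 + 10*t^2 - 6*t + 1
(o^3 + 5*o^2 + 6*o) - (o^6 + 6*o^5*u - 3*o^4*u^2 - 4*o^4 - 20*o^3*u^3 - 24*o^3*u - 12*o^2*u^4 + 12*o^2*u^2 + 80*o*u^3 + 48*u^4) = -o^6 - 6*o^5*u + 3*o^4*u^2 + 4*o^4 + 20*o^3*u^3 + 24*o^3*u + o^3 + 12*o^2*u^4 - 12*o^2*u^2 + 5*o^2 - 80*o*u^3 + 6*o - 48*u^4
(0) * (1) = 0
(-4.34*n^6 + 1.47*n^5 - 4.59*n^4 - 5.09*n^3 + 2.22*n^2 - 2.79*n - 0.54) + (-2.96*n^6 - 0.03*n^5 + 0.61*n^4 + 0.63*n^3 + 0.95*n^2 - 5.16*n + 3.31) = -7.3*n^6 + 1.44*n^5 - 3.98*n^4 - 4.46*n^3 + 3.17*n^2 - 7.95*n + 2.77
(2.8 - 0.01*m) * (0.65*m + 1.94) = -0.0065*m^2 + 1.8006*m + 5.432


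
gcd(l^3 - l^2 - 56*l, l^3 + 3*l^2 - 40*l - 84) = l + 7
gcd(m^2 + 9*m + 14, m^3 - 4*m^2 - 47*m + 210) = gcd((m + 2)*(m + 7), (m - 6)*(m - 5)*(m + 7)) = m + 7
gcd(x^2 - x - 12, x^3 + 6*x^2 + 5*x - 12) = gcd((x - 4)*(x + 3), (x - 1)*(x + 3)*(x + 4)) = x + 3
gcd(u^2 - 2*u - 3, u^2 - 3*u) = u - 3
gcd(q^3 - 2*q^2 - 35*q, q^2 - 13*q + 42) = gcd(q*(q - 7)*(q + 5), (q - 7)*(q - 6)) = q - 7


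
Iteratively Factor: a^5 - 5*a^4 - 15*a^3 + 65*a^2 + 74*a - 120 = (a - 1)*(a^4 - 4*a^3 - 19*a^2 + 46*a + 120) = (a - 1)*(a + 3)*(a^3 - 7*a^2 + 2*a + 40) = (a - 1)*(a + 2)*(a + 3)*(a^2 - 9*a + 20) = (a - 5)*(a - 1)*(a + 2)*(a + 3)*(a - 4)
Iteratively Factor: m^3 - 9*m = (m + 3)*(m^2 - 3*m) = m*(m + 3)*(m - 3)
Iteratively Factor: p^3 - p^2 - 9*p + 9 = (p - 1)*(p^2 - 9) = (p - 1)*(p + 3)*(p - 3)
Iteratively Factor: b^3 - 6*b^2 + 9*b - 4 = (b - 1)*(b^2 - 5*b + 4) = (b - 4)*(b - 1)*(b - 1)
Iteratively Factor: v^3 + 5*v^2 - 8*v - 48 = (v - 3)*(v^2 + 8*v + 16) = (v - 3)*(v + 4)*(v + 4)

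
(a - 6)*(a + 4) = a^2 - 2*a - 24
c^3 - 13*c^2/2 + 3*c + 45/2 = (c - 5)*(c - 3)*(c + 3/2)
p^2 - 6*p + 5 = (p - 5)*(p - 1)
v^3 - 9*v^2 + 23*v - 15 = (v - 5)*(v - 3)*(v - 1)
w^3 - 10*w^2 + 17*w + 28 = (w - 7)*(w - 4)*(w + 1)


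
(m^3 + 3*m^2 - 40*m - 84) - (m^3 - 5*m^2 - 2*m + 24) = 8*m^2 - 38*m - 108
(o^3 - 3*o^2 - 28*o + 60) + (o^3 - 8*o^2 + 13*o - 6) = 2*o^3 - 11*o^2 - 15*o + 54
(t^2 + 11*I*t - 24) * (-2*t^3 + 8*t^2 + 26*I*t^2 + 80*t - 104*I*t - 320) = -2*t^5 + 8*t^4 + 4*I*t^4 - 158*t^3 - 16*I*t^3 + 632*t^2 + 256*I*t^2 - 1920*t - 1024*I*t + 7680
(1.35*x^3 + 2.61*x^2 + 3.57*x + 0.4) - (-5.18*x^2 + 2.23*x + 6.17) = 1.35*x^3 + 7.79*x^2 + 1.34*x - 5.77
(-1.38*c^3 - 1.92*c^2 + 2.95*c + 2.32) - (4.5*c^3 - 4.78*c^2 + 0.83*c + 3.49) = -5.88*c^3 + 2.86*c^2 + 2.12*c - 1.17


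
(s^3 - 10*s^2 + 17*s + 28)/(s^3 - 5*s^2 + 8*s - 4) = (s^3 - 10*s^2 + 17*s + 28)/(s^3 - 5*s^2 + 8*s - 4)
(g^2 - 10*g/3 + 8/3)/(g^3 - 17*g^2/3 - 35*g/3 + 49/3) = (3*g^2 - 10*g + 8)/(3*g^3 - 17*g^2 - 35*g + 49)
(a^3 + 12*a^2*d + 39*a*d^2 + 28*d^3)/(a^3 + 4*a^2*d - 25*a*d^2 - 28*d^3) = (a + 4*d)/(a - 4*d)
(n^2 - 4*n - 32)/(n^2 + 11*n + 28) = (n - 8)/(n + 7)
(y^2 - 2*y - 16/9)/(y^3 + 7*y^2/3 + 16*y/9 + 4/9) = (3*y - 8)/(3*y^2 + 5*y + 2)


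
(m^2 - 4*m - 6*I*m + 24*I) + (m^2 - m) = 2*m^2 - 5*m - 6*I*m + 24*I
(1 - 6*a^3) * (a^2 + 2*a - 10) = -6*a^5 - 12*a^4 + 60*a^3 + a^2 + 2*a - 10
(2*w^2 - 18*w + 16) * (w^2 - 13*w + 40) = 2*w^4 - 44*w^3 + 330*w^2 - 928*w + 640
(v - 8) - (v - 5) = -3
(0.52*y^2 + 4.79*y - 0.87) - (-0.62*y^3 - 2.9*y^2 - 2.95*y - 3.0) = 0.62*y^3 + 3.42*y^2 + 7.74*y + 2.13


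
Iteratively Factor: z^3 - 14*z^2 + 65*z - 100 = (z - 4)*(z^2 - 10*z + 25) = (z - 5)*(z - 4)*(z - 5)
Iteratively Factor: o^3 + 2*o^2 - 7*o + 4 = (o - 1)*(o^2 + 3*o - 4) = (o - 1)^2*(o + 4)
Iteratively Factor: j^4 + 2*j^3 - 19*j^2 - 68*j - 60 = (j + 2)*(j^3 - 19*j - 30) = (j + 2)*(j + 3)*(j^2 - 3*j - 10) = (j - 5)*(j + 2)*(j + 3)*(j + 2)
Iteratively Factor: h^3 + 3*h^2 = (h + 3)*(h^2) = h*(h + 3)*(h)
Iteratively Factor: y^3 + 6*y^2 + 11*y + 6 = (y + 3)*(y^2 + 3*y + 2) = (y + 1)*(y + 3)*(y + 2)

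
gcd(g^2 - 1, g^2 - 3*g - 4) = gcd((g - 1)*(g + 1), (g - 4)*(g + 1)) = g + 1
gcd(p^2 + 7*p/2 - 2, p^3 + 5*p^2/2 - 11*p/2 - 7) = 1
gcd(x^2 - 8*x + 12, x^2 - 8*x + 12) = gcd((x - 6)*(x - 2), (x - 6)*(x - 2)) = x^2 - 8*x + 12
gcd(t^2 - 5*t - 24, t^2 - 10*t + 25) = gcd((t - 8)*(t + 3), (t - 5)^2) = 1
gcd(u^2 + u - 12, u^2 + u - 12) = u^2 + u - 12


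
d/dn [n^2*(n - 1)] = n*(3*n - 2)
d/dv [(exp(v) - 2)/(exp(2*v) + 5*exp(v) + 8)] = (-(exp(v) - 2)*(2*exp(v) + 5) + exp(2*v) + 5*exp(v) + 8)*exp(v)/(exp(2*v) + 5*exp(v) + 8)^2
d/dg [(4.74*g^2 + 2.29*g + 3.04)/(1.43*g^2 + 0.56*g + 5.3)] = (-0.620299999999999*g^2 + 41.5496*g + 10.4346)/(2.0449*g^4 + 1.6016*g^3 + 15.4716*g^2 + 5.936*g + 28.09)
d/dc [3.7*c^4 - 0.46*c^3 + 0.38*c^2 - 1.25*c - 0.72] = 14.8*c^3 - 1.38*c^2 + 0.76*c - 1.25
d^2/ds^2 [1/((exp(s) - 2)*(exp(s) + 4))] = (4*exp(3*s) + 6*exp(2*s) + 36*exp(s) + 16)*exp(s)/(exp(6*s) + 6*exp(5*s) - 12*exp(4*s) - 88*exp(3*s) + 96*exp(2*s) + 384*exp(s) - 512)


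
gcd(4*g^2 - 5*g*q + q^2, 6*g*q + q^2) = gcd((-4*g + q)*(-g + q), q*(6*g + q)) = 1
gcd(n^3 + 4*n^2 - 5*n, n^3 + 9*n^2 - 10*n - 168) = 1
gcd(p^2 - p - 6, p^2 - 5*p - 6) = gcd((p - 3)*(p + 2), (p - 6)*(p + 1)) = 1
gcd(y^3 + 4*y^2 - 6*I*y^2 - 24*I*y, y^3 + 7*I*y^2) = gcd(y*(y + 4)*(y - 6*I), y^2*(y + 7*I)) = y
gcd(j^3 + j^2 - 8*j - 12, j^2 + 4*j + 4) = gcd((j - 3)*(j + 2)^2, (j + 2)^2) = j^2 + 4*j + 4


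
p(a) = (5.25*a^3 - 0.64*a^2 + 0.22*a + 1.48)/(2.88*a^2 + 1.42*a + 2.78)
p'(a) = (-5.76*a - 1.42)*(5.25*a^3 - 0.64*a^2 + 0.22*a + 1.48)/(2.88*a^2 + 1.42*a + 2.78)^2 + (15.75*a^2 - 1.28*a + 0.22)/(2.88*a^2 + 1.42*a + 2.78)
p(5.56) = 8.88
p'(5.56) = 1.84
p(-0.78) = -0.46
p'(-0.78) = 2.74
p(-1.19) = -1.65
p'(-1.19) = 2.92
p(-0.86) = -0.68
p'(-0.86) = 2.86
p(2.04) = 2.48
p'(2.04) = 1.72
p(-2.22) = -4.31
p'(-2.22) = 2.29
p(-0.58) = 0.04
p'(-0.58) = 2.17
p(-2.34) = -4.58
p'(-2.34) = 2.24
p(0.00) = 0.53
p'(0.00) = -0.19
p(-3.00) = -6.00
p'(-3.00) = 2.07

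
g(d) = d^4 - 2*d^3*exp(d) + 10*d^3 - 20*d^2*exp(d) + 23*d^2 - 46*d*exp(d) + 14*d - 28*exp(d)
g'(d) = -2*d^3*exp(d) + 4*d^3 - 26*d^2*exp(d) + 30*d^2 - 86*d*exp(d) + 46*d - 74*exp(d) + 14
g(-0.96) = -0.43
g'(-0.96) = -11.27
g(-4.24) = -85.51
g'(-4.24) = 53.04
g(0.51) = -80.28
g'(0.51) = -162.18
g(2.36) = -2580.86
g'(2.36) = -4403.14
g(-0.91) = -1.02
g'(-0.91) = -12.38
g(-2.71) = -14.81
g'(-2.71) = 30.58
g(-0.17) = -19.27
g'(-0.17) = -43.70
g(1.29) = -373.22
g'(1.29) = -712.77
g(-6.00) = -120.10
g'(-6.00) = -46.15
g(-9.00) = 1008.03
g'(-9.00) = -885.99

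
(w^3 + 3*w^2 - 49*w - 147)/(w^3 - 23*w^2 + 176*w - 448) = (w^2 + 10*w + 21)/(w^2 - 16*w + 64)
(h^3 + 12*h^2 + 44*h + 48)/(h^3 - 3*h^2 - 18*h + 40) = (h^2 + 8*h + 12)/(h^2 - 7*h + 10)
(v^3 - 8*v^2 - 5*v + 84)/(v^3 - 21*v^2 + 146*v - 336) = (v^2 - v - 12)/(v^2 - 14*v + 48)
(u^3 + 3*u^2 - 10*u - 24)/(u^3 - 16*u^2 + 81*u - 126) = (u^2 + 6*u + 8)/(u^2 - 13*u + 42)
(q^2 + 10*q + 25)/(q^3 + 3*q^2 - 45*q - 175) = 1/(q - 7)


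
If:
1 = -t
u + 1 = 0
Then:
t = -1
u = -1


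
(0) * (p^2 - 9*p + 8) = 0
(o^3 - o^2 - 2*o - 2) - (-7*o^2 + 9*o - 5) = o^3 + 6*o^2 - 11*o + 3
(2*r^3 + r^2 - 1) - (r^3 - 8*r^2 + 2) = r^3 + 9*r^2 - 3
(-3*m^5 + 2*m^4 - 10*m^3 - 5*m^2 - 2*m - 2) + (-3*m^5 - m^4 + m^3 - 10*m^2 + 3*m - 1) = -6*m^5 + m^4 - 9*m^3 - 15*m^2 + m - 3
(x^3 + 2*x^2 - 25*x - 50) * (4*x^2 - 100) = 4*x^5 + 8*x^4 - 200*x^3 - 400*x^2 + 2500*x + 5000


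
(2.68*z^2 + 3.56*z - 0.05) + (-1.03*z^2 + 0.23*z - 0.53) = 1.65*z^2 + 3.79*z - 0.58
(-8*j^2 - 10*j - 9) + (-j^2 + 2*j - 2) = -9*j^2 - 8*j - 11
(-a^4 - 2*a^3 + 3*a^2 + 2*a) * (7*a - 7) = -7*a^5 - 7*a^4 + 35*a^3 - 7*a^2 - 14*a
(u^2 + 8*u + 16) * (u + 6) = u^3 + 14*u^2 + 64*u + 96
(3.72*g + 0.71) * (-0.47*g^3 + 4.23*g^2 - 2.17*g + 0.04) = -1.7484*g^4 + 15.4019*g^3 - 5.0691*g^2 - 1.3919*g + 0.0284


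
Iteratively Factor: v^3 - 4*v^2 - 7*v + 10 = (v - 1)*(v^2 - 3*v - 10) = (v - 5)*(v - 1)*(v + 2)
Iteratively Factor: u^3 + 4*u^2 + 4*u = (u + 2)*(u^2 + 2*u) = (u + 2)^2*(u)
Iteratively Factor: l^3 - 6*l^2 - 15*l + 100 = (l - 5)*(l^2 - l - 20) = (l - 5)^2*(l + 4)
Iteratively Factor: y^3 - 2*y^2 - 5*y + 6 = (y - 3)*(y^2 + y - 2) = (y - 3)*(y - 1)*(y + 2)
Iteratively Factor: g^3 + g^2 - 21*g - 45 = (g - 5)*(g^2 + 6*g + 9) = (g - 5)*(g + 3)*(g + 3)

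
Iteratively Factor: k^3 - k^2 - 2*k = (k + 1)*(k^2 - 2*k) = k*(k + 1)*(k - 2)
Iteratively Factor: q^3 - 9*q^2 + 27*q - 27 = (q - 3)*(q^2 - 6*q + 9) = (q - 3)^2*(q - 3)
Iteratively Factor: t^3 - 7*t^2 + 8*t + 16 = (t + 1)*(t^2 - 8*t + 16) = (t - 4)*(t + 1)*(t - 4)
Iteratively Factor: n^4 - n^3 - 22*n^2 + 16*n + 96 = (n + 4)*(n^3 - 5*n^2 - 2*n + 24) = (n - 3)*(n + 4)*(n^2 - 2*n - 8) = (n - 4)*(n - 3)*(n + 4)*(n + 2)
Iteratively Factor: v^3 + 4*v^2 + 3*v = (v + 1)*(v^2 + 3*v) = (v + 1)*(v + 3)*(v)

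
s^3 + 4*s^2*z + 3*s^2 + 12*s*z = s*(s + 3)*(s + 4*z)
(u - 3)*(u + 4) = u^2 + u - 12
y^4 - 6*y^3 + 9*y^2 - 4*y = y*(y - 4)*(y - 1)^2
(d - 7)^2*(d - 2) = d^3 - 16*d^2 + 77*d - 98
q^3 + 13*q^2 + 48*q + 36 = (q + 1)*(q + 6)^2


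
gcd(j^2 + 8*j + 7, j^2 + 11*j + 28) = j + 7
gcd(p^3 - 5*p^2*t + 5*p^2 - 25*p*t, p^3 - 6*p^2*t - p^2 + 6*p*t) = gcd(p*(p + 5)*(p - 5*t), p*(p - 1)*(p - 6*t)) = p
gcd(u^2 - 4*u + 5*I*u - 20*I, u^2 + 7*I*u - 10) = u + 5*I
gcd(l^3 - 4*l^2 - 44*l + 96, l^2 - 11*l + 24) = l - 8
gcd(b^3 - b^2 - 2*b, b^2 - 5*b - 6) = b + 1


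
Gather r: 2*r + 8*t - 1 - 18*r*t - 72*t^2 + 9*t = r*(2 - 18*t) - 72*t^2 + 17*t - 1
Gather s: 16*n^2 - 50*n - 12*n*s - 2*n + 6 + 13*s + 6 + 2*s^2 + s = 16*n^2 - 52*n + 2*s^2 + s*(14 - 12*n) + 12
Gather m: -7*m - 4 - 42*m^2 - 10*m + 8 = -42*m^2 - 17*m + 4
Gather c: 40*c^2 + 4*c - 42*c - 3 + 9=40*c^2 - 38*c + 6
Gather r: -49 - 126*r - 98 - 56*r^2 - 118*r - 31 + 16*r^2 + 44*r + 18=-40*r^2 - 200*r - 160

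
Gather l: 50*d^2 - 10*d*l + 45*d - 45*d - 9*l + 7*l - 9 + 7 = 50*d^2 + l*(-10*d - 2) - 2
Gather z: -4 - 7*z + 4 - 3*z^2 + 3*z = -3*z^2 - 4*z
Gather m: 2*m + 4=2*m + 4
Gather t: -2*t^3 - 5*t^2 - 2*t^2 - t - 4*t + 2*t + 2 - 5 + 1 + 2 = -2*t^3 - 7*t^2 - 3*t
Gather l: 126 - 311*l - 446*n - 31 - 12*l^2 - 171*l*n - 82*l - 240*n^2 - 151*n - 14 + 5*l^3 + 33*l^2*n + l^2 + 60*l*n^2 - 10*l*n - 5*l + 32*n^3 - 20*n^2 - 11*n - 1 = 5*l^3 + l^2*(33*n - 11) + l*(60*n^2 - 181*n - 398) + 32*n^3 - 260*n^2 - 608*n + 80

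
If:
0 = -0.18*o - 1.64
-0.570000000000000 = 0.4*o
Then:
No Solution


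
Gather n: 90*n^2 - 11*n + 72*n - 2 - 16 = 90*n^2 + 61*n - 18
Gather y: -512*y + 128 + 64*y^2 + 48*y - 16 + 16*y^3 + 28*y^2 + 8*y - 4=16*y^3 + 92*y^2 - 456*y + 108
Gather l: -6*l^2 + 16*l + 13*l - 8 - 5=-6*l^2 + 29*l - 13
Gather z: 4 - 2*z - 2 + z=2 - z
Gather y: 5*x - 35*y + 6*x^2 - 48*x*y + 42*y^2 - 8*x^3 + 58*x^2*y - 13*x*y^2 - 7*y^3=-8*x^3 + 6*x^2 + 5*x - 7*y^3 + y^2*(42 - 13*x) + y*(58*x^2 - 48*x - 35)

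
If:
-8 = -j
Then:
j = 8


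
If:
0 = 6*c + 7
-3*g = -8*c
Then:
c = -7/6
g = -28/9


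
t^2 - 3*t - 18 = (t - 6)*(t + 3)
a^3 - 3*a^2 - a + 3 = (a - 3)*(a - 1)*(a + 1)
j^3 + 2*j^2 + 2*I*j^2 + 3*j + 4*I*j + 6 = (j + 2)*(j - I)*(j + 3*I)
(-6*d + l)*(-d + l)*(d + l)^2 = 6*d^4 + 5*d^3*l - 7*d^2*l^2 - 5*d*l^3 + l^4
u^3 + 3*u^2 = u^2*(u + 3)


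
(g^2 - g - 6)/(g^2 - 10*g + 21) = (g + 2)/(g - 7)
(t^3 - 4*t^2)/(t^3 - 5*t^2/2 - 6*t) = 2*t/(2*t + 3)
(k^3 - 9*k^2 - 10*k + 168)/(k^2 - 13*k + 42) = k + 4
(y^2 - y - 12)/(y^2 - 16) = (y + 3)/(y + 4)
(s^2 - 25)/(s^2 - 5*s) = (s + 5)/s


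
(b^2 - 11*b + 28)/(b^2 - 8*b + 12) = (b^2 - 11*b + 28)/(b^2 - 8*b + 12)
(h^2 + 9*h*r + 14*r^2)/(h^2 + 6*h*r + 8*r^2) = (h + 7*r)/(h + 4*r)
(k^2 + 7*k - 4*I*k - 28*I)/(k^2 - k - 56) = (k - 4*I)/(k - 8)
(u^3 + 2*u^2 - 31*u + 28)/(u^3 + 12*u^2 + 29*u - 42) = (u - 4)/(u + 6)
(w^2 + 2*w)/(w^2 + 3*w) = (w + 2)/(w + 3)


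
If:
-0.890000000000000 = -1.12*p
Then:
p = 0.79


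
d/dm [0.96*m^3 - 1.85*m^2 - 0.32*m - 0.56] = 2.88*m^2 - 3.7*m - 0.32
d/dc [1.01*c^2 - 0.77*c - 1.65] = 2.02*c - 0.77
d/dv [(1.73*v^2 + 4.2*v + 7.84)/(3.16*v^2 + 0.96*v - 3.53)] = (-11.6112*v^2 - 61.7626*v - 22.3524)/(9.9856*v^4 + 6.0672*v^3 - 21.388*v^2 - 6.7776*v + 12.4609)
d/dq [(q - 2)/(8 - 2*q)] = 1/(q^2 - 8*q + 16)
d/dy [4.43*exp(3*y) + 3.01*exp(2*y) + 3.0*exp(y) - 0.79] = (13.29*exp(2*y) + 6.02*exp(y) + 3.0)*exp(y)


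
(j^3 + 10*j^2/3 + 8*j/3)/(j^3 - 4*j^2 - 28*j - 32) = j*(3*j + 4)/(3*(j^2 - 6*j - 16))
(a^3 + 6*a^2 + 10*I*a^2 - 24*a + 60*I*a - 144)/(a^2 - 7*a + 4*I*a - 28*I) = (a^2 + 6*a*(1 + I) + 36*I)/(a - 7)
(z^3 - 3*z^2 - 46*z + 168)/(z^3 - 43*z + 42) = (z - 4)/(z - 1)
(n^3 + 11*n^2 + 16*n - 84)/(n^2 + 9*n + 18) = (n^2 + 5*n - 14)/(n + 3)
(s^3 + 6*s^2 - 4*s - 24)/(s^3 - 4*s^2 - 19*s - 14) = (s^2 + 4*s - 12)/(s^2 - 6*s - 7)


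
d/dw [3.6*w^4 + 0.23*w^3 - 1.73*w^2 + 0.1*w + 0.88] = 14.4*w^3 + 0.69*w^2 - 3.46*w + 0.1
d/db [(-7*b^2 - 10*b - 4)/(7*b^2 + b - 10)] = (63*b^2 + 196*b + 104)/(49*b^4 + 14*b^3 - 139*b^2 - 20*b + 100)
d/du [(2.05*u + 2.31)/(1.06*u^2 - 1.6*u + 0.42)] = (-2.173*u^2 - 4.8972*u + 4.557)/(1.1236*u^4 - 3.392*u^3 + 3.4504*u^2 - 1.344*u + 0.1764)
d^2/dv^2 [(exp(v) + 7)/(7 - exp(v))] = 14*(-exp(v) - 7)*exp(v)/(exp(3*v) - 21*exp(2*v) + 147*exp(v) - 343)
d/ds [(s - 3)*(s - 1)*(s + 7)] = 3*s^2 + 6*s - 25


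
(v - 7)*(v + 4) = v^2 - 3*v - 28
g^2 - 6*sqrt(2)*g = g*(g - 6*sqrt(2))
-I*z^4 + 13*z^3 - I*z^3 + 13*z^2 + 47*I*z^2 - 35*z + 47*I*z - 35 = (z + 1)*(z + 5*I)*(z + 7*I)*(-I*z + 1)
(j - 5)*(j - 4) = j^2 - 9*j + 20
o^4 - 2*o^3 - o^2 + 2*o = o*(o - 2)*(o - 1)*(o + 1)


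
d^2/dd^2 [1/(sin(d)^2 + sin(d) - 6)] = (-4*sin(d)^4 - 3*sin(d)^3 - 19*sin(d)^2 + 14)/(sin(d)^2 + sin(d) - 6)^3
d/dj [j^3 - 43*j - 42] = 3*j^2 - 43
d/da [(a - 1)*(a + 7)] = 2*a + 6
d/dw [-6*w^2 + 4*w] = 4 - 12*w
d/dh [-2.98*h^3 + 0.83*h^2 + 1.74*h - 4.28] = -8.94*h^2 + 1.66*h + 1.74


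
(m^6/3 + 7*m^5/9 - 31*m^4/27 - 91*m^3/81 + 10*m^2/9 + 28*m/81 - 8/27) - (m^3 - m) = m^6/3 + 7*m^5/9 - 31*m^4/27 - 172*m^3/81 + 10*m^2/9 + 109*m/81 - 8/27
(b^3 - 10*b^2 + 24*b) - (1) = b^3 - 10*b^2 + 24*b - 1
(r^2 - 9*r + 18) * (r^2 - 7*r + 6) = r^4 - 16*r^3 + 87*r^2 - 180*r + 108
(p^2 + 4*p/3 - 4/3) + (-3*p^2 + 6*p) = -2*p^2 + 22*p/3 - 4/3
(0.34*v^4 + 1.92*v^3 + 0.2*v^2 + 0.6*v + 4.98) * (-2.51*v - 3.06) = -0.8534*v^5 - 5.8596*v^4 - 6.3772*v^3 - 2.118*v^2 - 14.3358*v - 15.2388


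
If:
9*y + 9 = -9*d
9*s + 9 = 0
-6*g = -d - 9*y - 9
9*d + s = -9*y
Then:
No Solution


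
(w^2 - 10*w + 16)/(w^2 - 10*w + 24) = (w^2 - 10*w + 16)/(w^2 - 10*w + 24)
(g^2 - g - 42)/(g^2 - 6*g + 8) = (g^2 - g - 42)/(g^2 - 6*g + 8)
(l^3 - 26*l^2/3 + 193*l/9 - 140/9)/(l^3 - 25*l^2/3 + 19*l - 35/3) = (l - 4/3)/(l - 1)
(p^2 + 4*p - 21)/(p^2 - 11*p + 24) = (p + 7)/(p - 8)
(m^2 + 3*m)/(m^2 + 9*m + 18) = m/(m + 6)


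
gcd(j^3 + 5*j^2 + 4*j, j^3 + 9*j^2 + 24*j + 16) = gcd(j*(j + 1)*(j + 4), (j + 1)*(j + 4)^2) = j^2 + 5*j + 4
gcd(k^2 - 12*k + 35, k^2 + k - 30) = k - 5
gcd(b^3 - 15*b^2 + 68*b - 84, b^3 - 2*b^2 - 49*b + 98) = b^2 - 9*b + 14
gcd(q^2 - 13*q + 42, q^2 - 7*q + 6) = q - 6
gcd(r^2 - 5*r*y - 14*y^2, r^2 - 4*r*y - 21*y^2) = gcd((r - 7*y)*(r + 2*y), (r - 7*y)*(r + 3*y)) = -r + 7*y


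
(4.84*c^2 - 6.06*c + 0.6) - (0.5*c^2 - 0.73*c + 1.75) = 4.34*c^2 - 5.33*c - 1.15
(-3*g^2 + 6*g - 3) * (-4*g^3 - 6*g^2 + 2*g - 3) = 12*g^5 - 6*g^4 - 30*g^3 + 39*g^2 - 24*g + 9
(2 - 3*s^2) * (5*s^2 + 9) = -15*s^4 - 17*s^2 + 18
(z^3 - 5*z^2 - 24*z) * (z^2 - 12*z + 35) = z^5 - 17*z^4 + 71*z^3 + 113*z^2 - 840*z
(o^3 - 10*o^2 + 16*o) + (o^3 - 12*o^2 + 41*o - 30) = 2*o^3 - 22*o^2 + 57*o - 30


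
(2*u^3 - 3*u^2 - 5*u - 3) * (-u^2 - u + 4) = -2*u^5 + u^4 + 16*u^3 - 4*u^2 - 17*u - 12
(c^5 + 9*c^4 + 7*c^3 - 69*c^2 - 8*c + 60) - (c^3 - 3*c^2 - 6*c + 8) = c^5 + 9*c^4 + 6*c^3 - 66*c^2 - 2*c + 52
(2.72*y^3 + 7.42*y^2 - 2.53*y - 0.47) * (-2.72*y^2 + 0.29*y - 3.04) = -7.3984*y^5 - 19.3936*y^4 + 0.764599999999999*y^3 - 22.0121*y^2 + 7.5549*y + 1.4288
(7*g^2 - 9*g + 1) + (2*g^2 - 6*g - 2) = 9*g^2 - 15*g - 1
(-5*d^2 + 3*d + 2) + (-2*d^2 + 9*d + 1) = -7*d^2 + 12*d + 3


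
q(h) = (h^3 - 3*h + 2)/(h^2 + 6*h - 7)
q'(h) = (-2*h - 6)*(h^3 - 3*h + 2)/(h^2 + 6*h - 7)^2 + (3*h^2 - 3)/(h^2 + 6*h - 7)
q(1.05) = 0.02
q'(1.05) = 0.38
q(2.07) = 0.48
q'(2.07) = 0.51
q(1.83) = 0.36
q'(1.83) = 0.49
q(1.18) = 0.07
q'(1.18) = 0.40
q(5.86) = 2.97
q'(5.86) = 0.76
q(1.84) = 0.36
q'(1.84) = 0.49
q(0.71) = -0.10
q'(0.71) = 0.33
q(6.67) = 3.60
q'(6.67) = 0.79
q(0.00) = -0.29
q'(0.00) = 0.18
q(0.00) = -0.29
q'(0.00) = 0.18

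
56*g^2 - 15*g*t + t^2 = (-8*g + t)*(-7*g + t)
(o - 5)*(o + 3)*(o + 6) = o^3 + 4*o^2 - 27*o - 90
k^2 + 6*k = k*(k + 6)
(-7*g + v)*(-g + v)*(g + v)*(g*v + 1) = 7*g^4*v - g^3*v^2 + 7*g^3 - 7*g^2*v^3 - g^2*v + g*v^4 - 7*g*v^2 + v^3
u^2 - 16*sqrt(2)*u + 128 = (u - 8*sqrt(2))^2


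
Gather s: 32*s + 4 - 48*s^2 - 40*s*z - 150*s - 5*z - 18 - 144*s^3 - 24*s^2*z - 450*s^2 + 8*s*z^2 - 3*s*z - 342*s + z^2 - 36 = -144*s^3 + s^2*(-24*z - 498) + s*(8*z^2 - 43*z - 460) + z^2 - 5*z - 50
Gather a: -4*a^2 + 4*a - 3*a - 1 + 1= -4*a^2 + a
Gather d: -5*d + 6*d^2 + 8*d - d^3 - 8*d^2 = -d^3 - 2*d^2 + 3*d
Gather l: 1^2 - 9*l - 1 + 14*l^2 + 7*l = 14*l^2 - 2*l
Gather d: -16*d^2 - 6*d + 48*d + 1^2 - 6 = -16*d^2 + 42*d - 5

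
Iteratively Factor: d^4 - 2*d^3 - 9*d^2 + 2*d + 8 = (d + 1)*(d^3 - 3*d^2 - 6*d + 8) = (d - 1)*(d + 1)*(d^2 - 2*d - 8) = (d - 4)*(d - 1)*(d + 1)*(d + 2)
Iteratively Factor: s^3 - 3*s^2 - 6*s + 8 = (s - 1)*(s^2 - 2*s - 8) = (s - 1)*(s + 2)*(s - 4)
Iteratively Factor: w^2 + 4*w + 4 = (w + 2)*(w + 2)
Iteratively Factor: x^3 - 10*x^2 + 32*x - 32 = (x - 2)*(x^2 - 8*x + 16) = (x - 4)*(x - 2)*(x - 4)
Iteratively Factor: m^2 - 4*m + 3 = (m - 3)*(m - 1)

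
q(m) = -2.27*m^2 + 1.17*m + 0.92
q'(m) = 1.17 - 4.54*m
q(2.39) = -9.25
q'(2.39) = -9.68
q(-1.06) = -2.87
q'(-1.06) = 5.98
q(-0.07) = 0.83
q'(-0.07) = 1.49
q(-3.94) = -38.93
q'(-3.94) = 19.06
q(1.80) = -4.33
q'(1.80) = -7.00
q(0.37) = 1.04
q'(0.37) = -0.51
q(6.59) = -89.95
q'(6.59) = -28.75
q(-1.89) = -9.40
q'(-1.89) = 9.75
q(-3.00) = -23.02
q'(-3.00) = 14.79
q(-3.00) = -23.02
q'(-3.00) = 14.79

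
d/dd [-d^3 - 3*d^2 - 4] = 3*d*(-d - 2)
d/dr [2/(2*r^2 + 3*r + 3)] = 2*(-4*r - 3)/(2*r^2 + 3*r + 3)^2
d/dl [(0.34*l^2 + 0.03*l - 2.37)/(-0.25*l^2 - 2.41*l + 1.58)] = (-0.8119*l^2 - 0.1106*l - 5.6643)/(0.0625*l^4 + 1.205*l^3 + 5.0181*l^2 - 7.6156*l + 2.4964)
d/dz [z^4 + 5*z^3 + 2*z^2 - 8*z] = 4*z^3 + 15*z^2 + 4*z - 8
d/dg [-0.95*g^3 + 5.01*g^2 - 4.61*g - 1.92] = -2.85*g^2 + 10.02*g - 4.61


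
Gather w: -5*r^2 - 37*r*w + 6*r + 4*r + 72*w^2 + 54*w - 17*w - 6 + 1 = -5*r^2 + 10*r + 72*w^2 + w*(37 - 37*r) - 5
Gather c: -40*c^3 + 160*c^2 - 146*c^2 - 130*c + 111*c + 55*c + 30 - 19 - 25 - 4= -40*c^3 + 14*c^2 + 36*c - 18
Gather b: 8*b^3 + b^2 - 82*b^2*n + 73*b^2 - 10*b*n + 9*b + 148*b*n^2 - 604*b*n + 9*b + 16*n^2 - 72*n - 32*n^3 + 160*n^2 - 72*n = 8*b^3 + b^2*(74 - 82*n) + b*(148*n^2 - 614*n + 18) - 32*n^3 + 176*n^2 - 144*n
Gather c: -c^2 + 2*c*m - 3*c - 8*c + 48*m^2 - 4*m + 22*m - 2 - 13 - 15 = -c^2 + c*(2*m - 11) + 48*m^2 + 18*m - 30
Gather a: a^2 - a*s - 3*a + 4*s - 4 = a^2 + a*(-s - 3) + 4*s - 4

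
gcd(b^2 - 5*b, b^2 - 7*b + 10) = b - 5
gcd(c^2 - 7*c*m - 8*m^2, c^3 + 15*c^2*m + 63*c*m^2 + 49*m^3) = c + m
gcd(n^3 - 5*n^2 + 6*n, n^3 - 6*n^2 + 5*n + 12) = n - 3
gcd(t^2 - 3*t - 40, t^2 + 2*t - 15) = t + 5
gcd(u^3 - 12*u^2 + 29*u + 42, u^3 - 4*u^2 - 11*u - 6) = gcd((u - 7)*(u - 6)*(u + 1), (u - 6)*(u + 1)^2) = u^2 - 5*u - 6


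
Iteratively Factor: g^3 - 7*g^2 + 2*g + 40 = (g + 2)*(g^2 - 9*g + 20) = (g - 5)*(g + 2)*(g - 4)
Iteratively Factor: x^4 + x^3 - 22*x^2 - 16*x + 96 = (x - 4)*(x^3 + 5*x^2 - 2*x - 24) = (x - 4)*(x - 2)*(x^2 + 7*x + 12) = (x - 4)*(x - 2)*(x + 3)*(x + 4)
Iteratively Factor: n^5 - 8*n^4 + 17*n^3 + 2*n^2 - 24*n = (n)*(n^4 - 8*n^3 + 17*n^2 + 2*n - 24) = n*(n - 3)*(n^3 - 5*n^2 + 2*n + 8) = n*(n - 4)*(n - 3)*(n^2 - n - 2) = n*(n - 4)*(n - 3)*(n - 2)*(n + 1)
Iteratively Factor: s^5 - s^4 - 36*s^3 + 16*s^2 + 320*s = (s + 4)*(s^4 - 5*s^3 - 16*s^2 + 80*s) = (s + 4)^2*(s^3 - 9*s^2 + 20*s) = (s - 4)*(s + 4)^2*(s^2 - 5*s) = s*(s - 4)*(s + 4)^2*(s - 5)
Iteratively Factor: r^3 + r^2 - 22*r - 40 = (r - 5)*(r^2 + 6*r + 8) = (r - 5)*(r + 4)*(r + 2)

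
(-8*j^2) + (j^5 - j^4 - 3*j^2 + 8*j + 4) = j^5 - j^4 - 11*j^2 + 8*j + 4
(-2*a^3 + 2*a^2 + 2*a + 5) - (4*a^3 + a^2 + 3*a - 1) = -6*a^3 + a^2 - a + 6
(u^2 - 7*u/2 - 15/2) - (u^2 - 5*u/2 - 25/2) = 5 - u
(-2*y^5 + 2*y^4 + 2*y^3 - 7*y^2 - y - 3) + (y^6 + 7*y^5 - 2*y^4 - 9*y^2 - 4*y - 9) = y^6 + 5*y^5 + 2*y^3 - 16*y^2 - 5*y - 12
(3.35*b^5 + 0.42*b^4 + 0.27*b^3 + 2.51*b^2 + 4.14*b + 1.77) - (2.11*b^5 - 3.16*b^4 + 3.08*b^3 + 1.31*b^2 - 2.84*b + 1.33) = 1.24*b^5 + 3.58*b^4 - 2.81*b^3 + 1.2*b^2 + 6.98*b + 0.44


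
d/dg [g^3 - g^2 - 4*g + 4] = 3*g^2 - 2*g - 4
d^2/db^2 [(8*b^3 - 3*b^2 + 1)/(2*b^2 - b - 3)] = 20*(5*b^3 + 3*b^2 + 21*b - 2)/(8*b^6 - 12*b^5 - 30*b^4 + 35*b^3 + 45*b^2 - 27*b - 27)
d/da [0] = 0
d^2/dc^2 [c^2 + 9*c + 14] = 2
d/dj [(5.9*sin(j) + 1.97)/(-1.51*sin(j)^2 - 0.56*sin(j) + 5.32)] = (8.909*sin(j)^2 + 5.9494*sin(j) + 32.4912)*cos(j)/(2.2801*sin(j)^4 + 1.6912*sin(j)^3 - 15.7528*sin(j)^2 - 5.9584*sin(j) + 28.3024)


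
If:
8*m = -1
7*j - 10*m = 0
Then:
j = -5/28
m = -1/8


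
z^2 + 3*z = z*(z + 3)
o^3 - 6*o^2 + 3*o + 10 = (o - 5)*(o - 2)*(o + 1)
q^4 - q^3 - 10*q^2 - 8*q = q*(q - 4)*(q + 1)*(q + 2)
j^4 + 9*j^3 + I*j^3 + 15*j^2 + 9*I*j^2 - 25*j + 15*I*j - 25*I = (j - 1)*(j + 5)^2*(j + I)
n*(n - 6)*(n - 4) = n^3 - 10*n^2 + 24*n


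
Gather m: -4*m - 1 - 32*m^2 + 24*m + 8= -32*m^2 + 20*m + 7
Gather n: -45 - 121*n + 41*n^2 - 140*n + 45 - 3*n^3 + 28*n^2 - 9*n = -3*n^3 + 69*n^2 - 270*n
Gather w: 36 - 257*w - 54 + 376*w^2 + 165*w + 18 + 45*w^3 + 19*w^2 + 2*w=45*w^3 + 395*w^2 - 90*w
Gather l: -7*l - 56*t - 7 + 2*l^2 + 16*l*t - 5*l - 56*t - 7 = 2*l^2 + l*(16*t - 12) - 112*t - 14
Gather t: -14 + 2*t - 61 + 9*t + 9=11*t - 66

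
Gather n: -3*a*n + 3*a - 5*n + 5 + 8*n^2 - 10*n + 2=3*a + 8*n^2 + n*(-3*a - 15) + 7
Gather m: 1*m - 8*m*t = m*(1 - 8*t)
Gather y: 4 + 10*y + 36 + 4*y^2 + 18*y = 4*y^2 + 28*y + 40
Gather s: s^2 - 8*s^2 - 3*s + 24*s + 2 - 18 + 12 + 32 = -7*s^2 + 21*s + 28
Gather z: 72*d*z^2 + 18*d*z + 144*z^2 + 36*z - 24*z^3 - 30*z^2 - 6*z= -24*z^3 + z^2*(72*d + 114) + z*(18*d + 30)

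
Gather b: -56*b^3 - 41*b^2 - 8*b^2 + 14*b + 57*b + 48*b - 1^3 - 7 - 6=-56*b^3 - 49*b^2 + 119*b - 14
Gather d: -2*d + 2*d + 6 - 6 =0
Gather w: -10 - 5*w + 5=-5*w - 5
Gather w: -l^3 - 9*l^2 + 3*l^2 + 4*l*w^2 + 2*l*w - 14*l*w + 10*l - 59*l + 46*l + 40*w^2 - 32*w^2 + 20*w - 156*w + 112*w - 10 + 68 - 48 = -l^3 - 6*l^2 - 3*l + w^2*(4*l + 8) + w*(-12*l - 24) + 10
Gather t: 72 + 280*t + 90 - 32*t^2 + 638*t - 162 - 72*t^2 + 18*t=-104*t^2 + 936*t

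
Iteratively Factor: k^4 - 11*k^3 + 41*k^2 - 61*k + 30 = (k - 2)*(k^3 - 9*k^2 + 23*k - 15) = (k - 5)*(k - 2)*(k^2 - 4*k + 3) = (k - 5)*(k - 2)*(k - 1)*(k - 3)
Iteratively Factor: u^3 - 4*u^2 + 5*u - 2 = (u - 2)*(u^2 - 2*u + 1) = (u - 2)*(u - 1)*(u - 1)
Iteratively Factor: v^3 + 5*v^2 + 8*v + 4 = (v + 2)*(v^2 + 3*v + 2) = (v + 1)*(v + 2)*(v + 2)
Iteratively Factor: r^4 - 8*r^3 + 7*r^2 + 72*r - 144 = (r - 3)*(r^3 - 5*r^2 - 8*r + 48) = (r - 3)*(r + 3)*(r^2 - 8*r + 16) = (r - 4)*(r - 3)*(r + 3)*(r - 4)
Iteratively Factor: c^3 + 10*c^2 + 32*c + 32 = (c + 2)*(c^2 + 8*c + 16) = (c + 2)*(c + 4)*(c + 4)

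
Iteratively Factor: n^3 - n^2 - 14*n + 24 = (n - 2)*(n^2 + n - 12) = (n - 3)*(n - 2)*(n + 4)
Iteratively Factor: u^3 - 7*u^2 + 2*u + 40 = (u - 5)*(u^2 - 2*u - 8) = (u - 5)*(u - 4)*(u + 2)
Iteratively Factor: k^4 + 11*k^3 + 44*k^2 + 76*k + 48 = (k + 3)*(k^3 + 8*k^2 + 20*k + 16) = (k + 3)*(k + 4)*(k^2 + 4*k + 4) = (k + 2)*(k + 3)*(k + 4)*(k + 2)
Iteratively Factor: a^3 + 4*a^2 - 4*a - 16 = (a + 4)*(a^2 - 4) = (a - 2)*(a + 4)*(a + 2)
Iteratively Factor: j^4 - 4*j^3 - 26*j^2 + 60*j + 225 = (j - 5)*(j^3 + j^2 - 21*j - 45) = (j - 5)*(j + 3)*(j^2 - 2*j - 15) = (j - 5)^2*(j + 3)*(j + 3)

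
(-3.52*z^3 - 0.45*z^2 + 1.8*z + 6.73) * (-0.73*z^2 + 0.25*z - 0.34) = 2.5696*z^5 - 0.5515*z^4 - 0.2297*z^3 - 4.3099*z^2 + 1.0705*z - 2.2882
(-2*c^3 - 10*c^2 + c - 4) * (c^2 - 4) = -2*c^5 - 10*c^4 + 9*c^3 + 36*c^2 - 4*c + 16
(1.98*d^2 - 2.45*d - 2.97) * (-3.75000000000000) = -7.425*d^2 + 9.1875*d + 11.1375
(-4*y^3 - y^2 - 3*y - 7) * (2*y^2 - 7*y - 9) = -8*y^5 + 26*y^4 + 37*y^3 + 16*y^2 + 76*y + 63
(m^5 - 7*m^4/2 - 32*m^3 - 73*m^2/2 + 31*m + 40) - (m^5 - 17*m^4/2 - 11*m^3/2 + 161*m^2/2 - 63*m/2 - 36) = 5*m^4 - 53*m^3/2 - 117*m^2 + 125*m/2 + 76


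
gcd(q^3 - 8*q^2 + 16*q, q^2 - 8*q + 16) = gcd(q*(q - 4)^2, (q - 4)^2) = q^2 - 8*q + 16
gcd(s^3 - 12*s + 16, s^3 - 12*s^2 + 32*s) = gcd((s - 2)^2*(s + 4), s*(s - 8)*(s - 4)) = 1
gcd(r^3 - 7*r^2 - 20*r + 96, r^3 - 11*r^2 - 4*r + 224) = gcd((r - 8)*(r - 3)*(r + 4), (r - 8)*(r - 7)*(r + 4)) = r^2 - 4*r - 32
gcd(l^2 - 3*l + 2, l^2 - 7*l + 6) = l - 1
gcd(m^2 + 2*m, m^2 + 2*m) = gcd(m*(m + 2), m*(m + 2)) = m^2 + 2*m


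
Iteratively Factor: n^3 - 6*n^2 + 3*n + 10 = (n - 2)*(n^2 - 4*n - 5) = (n - 5)*(n - 2)*(n + 1)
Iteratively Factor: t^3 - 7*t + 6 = (t - 1)*(t^2 + t - 6) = (t - 1)*(t + 3)*(t - 2)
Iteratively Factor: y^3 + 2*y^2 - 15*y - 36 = (y - 4)*(y^2 + 6*y + 9) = (y - 4)*(y + 3)*(y + 3)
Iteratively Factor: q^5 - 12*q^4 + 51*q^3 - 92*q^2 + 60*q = (q - 5)*(q^4 - 7*q^3 + 16*q^2 - 12*q) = (q - 5)*(q - 2)*(q^3 - 5*q^2 + 6*q) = (q - 5)*(q - 3)*(q - 2)*(q^2 - 2*q) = q*(q - 5)*(q - 3)*(q - 2)*(q - 2)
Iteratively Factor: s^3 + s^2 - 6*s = (s)*(s^2 + s - 6) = s*(s + 3)*(s - 2)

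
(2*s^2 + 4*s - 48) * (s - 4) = 2*s^3 - 4*s^2 - 64*s + 192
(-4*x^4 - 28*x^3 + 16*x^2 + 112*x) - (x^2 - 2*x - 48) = -4*x^4 - 28*x^3 + 15*x^2 + 114*x + 48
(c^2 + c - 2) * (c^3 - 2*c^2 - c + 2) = c^5 - c^4 - 5*c^3 + 5*c^2 + 4*c - 4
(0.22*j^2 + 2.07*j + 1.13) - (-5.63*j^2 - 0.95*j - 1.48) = 5.85*j^2 + 3.02*j + 2.61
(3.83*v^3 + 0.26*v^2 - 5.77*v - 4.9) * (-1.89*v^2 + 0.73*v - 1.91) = -7.2387*v^5 + 2.3045*v^4 + 3.7798*v^3 + 4.5523*v^2 + 7.4437*v + 9.359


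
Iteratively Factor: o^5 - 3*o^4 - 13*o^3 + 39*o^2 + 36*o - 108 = (o - 3)*(o^4 - 13*o^2 + 36) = (o - 3)*(o + 3)*(o^3 - 3*o^2 - 4*o + 12) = (o - 3)*(o - 2)*(o + 3)*(o^2 - o - 6) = (o - 3)^2*(o - 2)*(o + 3)*(o + 2)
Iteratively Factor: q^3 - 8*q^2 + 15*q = (q)*(q^2 - 8*q + 15) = q*(q - 5)*(q - 3)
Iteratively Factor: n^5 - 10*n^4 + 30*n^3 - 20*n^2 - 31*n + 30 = (n - 3)*(n^4 - 7*n^3 + 9*n^2 + 7*n - 10) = (n - 3)*(n - 1)*(n^3 - 6*n^2 + 3*n + 10) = (n - 5)*(n - 3)*(n - 1)*(n^2 - n - 2) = (n - 5)*(n - 3)*(n - 2)*(n - 1)*(n + 1)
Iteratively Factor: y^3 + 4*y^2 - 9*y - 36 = (y + 4)*(y^2 - 9) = (y - 3)*(y + 4)*(y + 3)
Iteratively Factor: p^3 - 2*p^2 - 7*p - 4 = (p - 4)*(p^2 + 2*p + 1) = (p - 4)*(p + 1)*(p + 1)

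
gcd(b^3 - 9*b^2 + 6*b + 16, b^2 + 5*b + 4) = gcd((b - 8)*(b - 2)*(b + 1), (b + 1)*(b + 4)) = b + 1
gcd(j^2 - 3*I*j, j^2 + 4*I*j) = j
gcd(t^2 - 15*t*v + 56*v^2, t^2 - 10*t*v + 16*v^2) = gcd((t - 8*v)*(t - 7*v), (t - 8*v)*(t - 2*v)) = t - 8*v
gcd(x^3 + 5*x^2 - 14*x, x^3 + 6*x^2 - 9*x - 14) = x^2 + 5*x - 14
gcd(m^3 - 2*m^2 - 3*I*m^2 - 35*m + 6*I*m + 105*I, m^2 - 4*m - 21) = m - 7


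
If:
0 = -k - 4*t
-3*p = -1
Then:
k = -4*t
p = 1/3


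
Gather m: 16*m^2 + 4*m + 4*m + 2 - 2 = 16*m^2 + 8*m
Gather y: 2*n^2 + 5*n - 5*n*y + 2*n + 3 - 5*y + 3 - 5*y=2*n^2 + 7*n + y*(-5*n - 10) + 6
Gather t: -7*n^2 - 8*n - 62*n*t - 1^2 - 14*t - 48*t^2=-7*n^2 - 8*n - 48*t^2 + t*(-62*n - 14) - 1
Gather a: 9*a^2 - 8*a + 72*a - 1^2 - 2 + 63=9*a^2 + 64*a + 60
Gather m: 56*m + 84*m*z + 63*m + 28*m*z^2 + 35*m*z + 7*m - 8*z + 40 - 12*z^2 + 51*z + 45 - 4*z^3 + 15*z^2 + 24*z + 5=m*(28*z^2 + 119*z + 126) - 4*z^3 + 3*z^2 + 67*z + 90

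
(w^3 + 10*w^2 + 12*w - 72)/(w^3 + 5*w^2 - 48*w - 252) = (w - 2)/(w - 7)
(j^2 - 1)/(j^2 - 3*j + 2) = (j + 1)/(j - 2)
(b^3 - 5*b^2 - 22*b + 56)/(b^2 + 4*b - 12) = (b^2 - 3*b - 28)/(b + 6)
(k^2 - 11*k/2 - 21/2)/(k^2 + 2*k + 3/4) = 2*(k - 7)/(2*k + 1)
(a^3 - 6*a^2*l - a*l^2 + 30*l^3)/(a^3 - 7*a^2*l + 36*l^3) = (a - 5*l)/(a - 6*l)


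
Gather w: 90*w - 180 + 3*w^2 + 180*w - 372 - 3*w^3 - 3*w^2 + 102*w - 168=-3*w^3 + 372*w - 720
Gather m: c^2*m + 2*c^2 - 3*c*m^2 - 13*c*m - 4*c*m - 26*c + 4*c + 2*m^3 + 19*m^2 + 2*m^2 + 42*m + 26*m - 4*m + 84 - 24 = 2*c^2 - 22*c + 2*m^3 + m^2*(21 - 3*c) + m*(c^2 - 17*c + 64) + 60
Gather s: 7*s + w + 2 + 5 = 7*s + w + 7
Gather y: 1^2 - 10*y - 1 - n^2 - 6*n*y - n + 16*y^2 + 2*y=-n^2 - n + 16*y^2 + y*(-6*n - 8)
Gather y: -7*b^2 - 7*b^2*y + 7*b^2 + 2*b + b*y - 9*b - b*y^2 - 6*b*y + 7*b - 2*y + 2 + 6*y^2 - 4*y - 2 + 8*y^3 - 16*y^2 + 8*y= 8*y^3 + y^2*(-b - 10) + y*(-7*b^2 - 5*b + 2)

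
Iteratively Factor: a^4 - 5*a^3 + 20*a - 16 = (a - 4)*(a^3 - a^2 - 4*a + 4) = (a - 4)*(a - 2)*(a^2 + a - 2) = (a - 4)*(a - 2)*(a + 2)*(a - 1)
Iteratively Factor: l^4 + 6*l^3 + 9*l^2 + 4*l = (l + 1)*(l^3 + 5*l^2 + 4*l) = (l + 1)*(l + 4)*(l^2 + l) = l*(l + 1)*(l + 4)*(l + 1)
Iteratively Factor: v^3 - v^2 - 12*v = (v - 4)*(v^2 + 3*v) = (v - 4)*(v + 3)*(v)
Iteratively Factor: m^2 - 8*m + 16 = (m - 4)*(m - 4)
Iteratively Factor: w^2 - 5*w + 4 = (w - 4)*(w - 1)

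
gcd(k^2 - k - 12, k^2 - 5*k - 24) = k + 3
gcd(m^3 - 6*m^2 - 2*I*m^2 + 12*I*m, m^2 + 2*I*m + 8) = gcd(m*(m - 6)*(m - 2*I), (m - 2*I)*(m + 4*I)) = m - 2*I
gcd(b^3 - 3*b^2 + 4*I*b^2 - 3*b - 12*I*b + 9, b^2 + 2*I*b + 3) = b + 3*I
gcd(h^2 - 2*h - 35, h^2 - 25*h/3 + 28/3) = h - 7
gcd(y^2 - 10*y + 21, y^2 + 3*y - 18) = y - 3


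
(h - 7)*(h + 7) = h^2 - 49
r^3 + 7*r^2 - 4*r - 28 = (r - 2)*(r + 2)*(r + 7)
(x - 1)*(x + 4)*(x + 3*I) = x^3 + 3*x^2 + 3*I*x^2 - 4*x + 9*I*x - 12*I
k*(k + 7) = k^2 + 7*k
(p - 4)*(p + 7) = p^2 + 3*p - 28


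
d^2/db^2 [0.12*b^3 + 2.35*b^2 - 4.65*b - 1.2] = 0.72*b + 4.7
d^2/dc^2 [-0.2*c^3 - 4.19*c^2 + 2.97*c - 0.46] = -1.2*c - 8.38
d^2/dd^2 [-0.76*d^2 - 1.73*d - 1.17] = -1.52000000000000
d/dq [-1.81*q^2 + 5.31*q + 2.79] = 5.31 - 3.62*q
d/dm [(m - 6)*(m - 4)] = 2*m - 10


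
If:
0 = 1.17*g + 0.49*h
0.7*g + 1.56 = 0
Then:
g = -2.23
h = 5.32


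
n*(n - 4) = n^2 - 4*n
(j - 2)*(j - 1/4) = j^2 - 9*j/4 + 1/2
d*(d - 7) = d^2 - 7*d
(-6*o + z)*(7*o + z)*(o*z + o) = -42*o^3*z - 42*o^3 + o^2*z^2 + o^2*z + o*z^3 + o*z^2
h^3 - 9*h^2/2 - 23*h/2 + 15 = (h - 6)*(h - 1)*(h + 5/2)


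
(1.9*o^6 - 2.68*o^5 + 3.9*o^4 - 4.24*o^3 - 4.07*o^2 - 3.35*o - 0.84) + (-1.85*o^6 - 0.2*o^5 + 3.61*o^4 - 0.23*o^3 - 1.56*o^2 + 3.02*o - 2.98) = 0.0499999999999998*o^6 - 2.88*o^5 + 7.51*o^4 - 4.47*o^3 - 5.63*o^2 - 0.33*o - 3.82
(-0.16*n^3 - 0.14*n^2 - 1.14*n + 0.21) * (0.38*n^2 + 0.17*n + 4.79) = -0.0608*n^5 - 0.0804*n^4 - 1.2234*n^3 - 0.7846*n^2 - 5.4249*n + 1.0059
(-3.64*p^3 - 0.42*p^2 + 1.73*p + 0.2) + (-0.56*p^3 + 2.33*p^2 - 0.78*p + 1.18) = -4.2*p^3 + 1.91*p^2 + 0.95*p + 1.38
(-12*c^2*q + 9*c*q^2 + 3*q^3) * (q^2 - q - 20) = -12*c^2*q^3 + 12*c^2*q^2 + 240*c^2*q + 9*c*q^4 - 9*c*q^3 - 180*c*q^2 + 3*q^5 - 3*q^4 - 60*q^3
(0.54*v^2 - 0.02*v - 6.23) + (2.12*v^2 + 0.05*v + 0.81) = 2.66*v^2 + 0.03*v - 5.42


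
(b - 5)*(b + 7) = b^2 + 2*b - 35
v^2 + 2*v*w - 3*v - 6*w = (v - 3)*(v + 2*w)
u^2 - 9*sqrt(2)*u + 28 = (u - 7*sqrt(2))*(u - 2*sqrt(2))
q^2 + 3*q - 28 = (q - 4)*(q + 7)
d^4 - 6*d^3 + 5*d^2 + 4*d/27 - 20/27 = (d - 5)*(d - 2/3)^2*(d + 1/3)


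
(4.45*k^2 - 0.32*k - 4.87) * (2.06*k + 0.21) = 9.167*k^3 + 0.2753*k^2 - 10.0994*k - 1.0227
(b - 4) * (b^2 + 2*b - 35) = b^3 - 2*b^2 - 43*b + 140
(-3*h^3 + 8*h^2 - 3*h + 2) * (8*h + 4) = -24*h^4 + 52*h^3 + 8*h^2 + 4*h + 8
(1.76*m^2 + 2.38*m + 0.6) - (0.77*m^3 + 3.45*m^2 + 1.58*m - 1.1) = -0.77*m^3 - 1.69*m^2 + 0.8*m + 1.7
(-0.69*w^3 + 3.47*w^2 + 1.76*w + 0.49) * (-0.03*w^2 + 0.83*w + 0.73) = 0.0207*w^5 - 0.6768*w^4 + 2.3236*w^3 + 3.9792*w^2 + 1.6915*w + 0.3577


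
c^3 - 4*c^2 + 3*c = c*(c - 3)*(c - 1)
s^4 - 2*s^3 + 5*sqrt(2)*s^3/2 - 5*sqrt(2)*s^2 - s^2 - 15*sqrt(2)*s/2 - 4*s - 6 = (s - 3)*(s + 1)*(s + sqrt(2)/2)*(s + 2*sqrt(2))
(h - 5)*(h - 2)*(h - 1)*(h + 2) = h^4 - 6*h^3 + h^2 + 24*h - 20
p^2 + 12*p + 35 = (p + 5)*(p + 7)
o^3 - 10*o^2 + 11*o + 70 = (o - 7)*(o - 5)*(o + 2)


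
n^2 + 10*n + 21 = (n + 3)*(n + 7)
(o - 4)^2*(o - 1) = o^3 - 9*o^2 + 24*o - 16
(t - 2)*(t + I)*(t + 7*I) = t^3 - 2*t^2 + 8*I*t^2 - 7*t - 16*I*t + 14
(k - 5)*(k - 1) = k^2 - 6*k + 5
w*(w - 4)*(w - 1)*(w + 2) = w^4 - 3*w^3 - 6*w^2 + 8*w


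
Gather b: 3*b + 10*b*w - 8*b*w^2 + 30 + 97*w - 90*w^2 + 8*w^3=b*(-8*w^2 + 10*w + 3) + 8*w^3 - 90*w^2 + 97*w + 30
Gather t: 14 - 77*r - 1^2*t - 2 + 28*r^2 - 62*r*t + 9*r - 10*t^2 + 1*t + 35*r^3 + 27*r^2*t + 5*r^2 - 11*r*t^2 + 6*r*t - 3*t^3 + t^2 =35*r^3 + 33*r^2 - 68*r - 3*t^3 + t^2*(-11*r - 9) + t*(27*r^2 - 56*r) + 12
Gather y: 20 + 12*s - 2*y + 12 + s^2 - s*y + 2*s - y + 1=s^2 + 14*s + y*(-s - 3) + 33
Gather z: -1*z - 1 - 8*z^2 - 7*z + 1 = -8*z^2 - 8*z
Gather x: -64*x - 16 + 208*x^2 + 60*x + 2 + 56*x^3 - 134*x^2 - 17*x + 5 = 56*x^3 + 74*x^2 - 21*x - 9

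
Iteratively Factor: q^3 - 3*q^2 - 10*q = (q)*(q^2 - 3*q - 10) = q*(q + 2)*(q - 5)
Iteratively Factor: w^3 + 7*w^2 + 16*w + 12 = (w + 3)*(w^2 + 4*w + 4) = (w + 2)*(w + 3)*(w + 2)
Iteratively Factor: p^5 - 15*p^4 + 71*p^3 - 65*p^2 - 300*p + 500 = (p - 5)*(p^4 - 10*p^3 + 21*p^2 + 40*p - 100) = (p - 5)*(p + 2)*(p^3 - 12*p^2 + 45*p - 50) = (p - 5)*(p - 2)*(p + 2)*(p^2 - 10*p + 25) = (p - 5)^2*(p - 2)*(p + 2)*(p - 5)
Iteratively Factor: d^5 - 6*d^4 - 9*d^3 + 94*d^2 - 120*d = (d - 5)*(d^4 - d^3 - 14*d^2 + 24*d) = (d - 5)*(d - 2)*(d^3 + d^2 - 12*d) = (d - 5)*(d - 3)*(d - 2)*(d^2 + 4*d) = (d - 5)*(d - 3)*(d - 2)*(d + 4)*(d)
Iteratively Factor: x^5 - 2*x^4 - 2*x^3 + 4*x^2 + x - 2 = (x - 2)*(x^4 - 2*x^2 + 1) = (x - 2)*(x - 1)*(x^3 + x^2 - x - 1) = (x - 2)*(x - 1)*(x + 1)*(x^2 - 1) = (x - 2)*(x - 1)*(x + 1)^2*(x - 1)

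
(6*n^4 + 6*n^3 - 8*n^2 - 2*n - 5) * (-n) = -6*n^5 - 6*n^4 + 8*n^3 + 2*n^2 + 5*n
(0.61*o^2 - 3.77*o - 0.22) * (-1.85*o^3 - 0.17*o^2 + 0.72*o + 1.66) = -1.1285*o^5 + 6.8708*o^4 + 1.4871*o^3 - 1.6644*o^2 - 6.4166*o - 0.3652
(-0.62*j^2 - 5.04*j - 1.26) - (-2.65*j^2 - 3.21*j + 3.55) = 2.03*j^2 - 1.83*j - 4.81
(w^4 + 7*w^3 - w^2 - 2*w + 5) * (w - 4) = w^5 + 3*w^4 - 29*w^3 + 2*w^2 + 13*w - 20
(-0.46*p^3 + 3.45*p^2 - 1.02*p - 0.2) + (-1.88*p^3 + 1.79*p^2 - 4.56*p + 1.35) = -2.34*p^3 + 5.24*p^2 - 5.58*p + 1.15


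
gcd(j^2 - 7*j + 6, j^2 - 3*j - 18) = j - 6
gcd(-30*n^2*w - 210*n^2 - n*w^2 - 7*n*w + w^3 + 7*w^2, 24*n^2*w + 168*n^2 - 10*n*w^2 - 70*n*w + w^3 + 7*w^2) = -6*n*w - 42*n + w^2 + 7*w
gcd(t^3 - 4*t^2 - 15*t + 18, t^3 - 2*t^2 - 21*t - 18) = t^2 - 3*t - 18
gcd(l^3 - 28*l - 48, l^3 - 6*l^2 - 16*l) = l + 2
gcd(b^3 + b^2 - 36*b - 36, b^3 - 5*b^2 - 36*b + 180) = b^2 - 36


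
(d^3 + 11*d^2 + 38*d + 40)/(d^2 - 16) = (d^2 + 7*d + 10)/(d - 4)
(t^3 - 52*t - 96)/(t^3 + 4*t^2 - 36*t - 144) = (t^2 - 6*t - 16)/(t^2 - 2*t - 24)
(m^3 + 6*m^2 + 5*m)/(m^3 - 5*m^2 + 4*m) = (m^2 + 6*m + 5)/(m^2 - 5*m + 4)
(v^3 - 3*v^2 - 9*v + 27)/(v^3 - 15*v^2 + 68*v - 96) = (v^2 - 9)/(v^2 - 12*v + 32)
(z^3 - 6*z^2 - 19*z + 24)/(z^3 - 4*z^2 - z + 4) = (z^2 - 5*z - 24)/(z^2 - 3*z - 4)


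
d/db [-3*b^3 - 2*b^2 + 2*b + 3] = -9*b^2 - 4*b + 2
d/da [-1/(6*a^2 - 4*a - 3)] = 4*(3*a - 1)/(-6*a^2 + 4*a + 3)^2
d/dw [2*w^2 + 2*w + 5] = 4*w + 2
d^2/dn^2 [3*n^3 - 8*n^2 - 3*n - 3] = 18*n - 16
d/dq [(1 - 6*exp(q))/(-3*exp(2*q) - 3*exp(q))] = (-6*exp(2*q) + 2*exp(q) + 1)*exp(-q)/(3*(exp(2*q) + 2*exp(q) + 1))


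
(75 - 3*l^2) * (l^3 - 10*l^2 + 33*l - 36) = -3*l^5 + 30*l^4 - 24*l^3 - 642*l^2 + 2475*l - 2700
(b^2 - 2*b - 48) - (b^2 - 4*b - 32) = 2*b - 16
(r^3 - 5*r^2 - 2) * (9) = 9*r^3 - 45*r^2 - 18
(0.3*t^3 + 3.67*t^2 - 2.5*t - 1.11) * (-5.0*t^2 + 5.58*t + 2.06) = -1.5*t^5 - 16.676*t^4 + 33.5966*t^3 - 0.839799999999999*t^2 - 11.3438*t - 2.2866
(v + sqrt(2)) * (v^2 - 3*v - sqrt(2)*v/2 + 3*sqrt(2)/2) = v^3 - 3*v^2 + sqrt(2)*v^2/2 - 3*sqrt(2)*v/2 - v + 3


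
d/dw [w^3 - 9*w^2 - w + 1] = 3*w^2 - 18*w - 1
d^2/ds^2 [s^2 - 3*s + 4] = 2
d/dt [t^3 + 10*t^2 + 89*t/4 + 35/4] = 3*t^2 + 20*t + 89/4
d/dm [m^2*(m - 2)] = m*(3*m - 4)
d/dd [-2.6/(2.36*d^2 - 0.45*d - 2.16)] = (12.272*d - 1.17)/(-2.36*d^2 + 0.45*d + 2.16)^2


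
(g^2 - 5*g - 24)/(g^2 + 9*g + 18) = (g - 8)/(g + 6)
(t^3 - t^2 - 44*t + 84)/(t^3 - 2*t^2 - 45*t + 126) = (t - 2)/(t - 3)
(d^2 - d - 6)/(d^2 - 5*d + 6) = (d + 2)/(d - 2)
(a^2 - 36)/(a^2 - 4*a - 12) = (a + 6)/(a + 2)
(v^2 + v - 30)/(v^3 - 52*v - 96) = (v - 5)/(v^2 - 6*v - 16)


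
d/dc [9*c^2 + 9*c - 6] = 18*c + 9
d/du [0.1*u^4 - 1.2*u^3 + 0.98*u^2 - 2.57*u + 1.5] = 0.4*u^3 - 3.6*u^2 + 1.96*u - 2.57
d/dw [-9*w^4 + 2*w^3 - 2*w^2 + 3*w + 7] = -36*w^3 + 6*w^2 - 4*w + 3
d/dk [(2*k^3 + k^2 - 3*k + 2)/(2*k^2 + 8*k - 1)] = (4*k^4 + 32*k^3 + 8*k^2 - 10*k - 13)/(4*k^4 + 32*k^3 + 60*k^2 - 16*k + 1)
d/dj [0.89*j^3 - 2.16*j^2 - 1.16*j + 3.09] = 2.67*j^2 - 4.32*j - 1.16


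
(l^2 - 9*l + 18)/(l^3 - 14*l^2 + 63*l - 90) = 1/(l - 5)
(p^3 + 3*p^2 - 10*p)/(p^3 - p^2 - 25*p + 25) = p*(p - 2)/(p^2 - 6*p + 5)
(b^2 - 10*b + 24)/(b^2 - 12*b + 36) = (b - 4)/(b - 6)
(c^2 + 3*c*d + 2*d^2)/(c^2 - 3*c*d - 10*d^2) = (c + d)/(c - 5*d)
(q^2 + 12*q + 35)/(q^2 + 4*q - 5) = (q + 7)/(q - 1)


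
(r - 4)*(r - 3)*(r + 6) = r^3 - r^2 - 30*r + 72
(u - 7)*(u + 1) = u^2 - 6*u - 7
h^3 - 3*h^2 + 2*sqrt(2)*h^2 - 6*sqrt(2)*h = h*(h - 3)*(h + 2*sqrt(2))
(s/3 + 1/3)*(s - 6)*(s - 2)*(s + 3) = s^4/3 - 4*s^3/3 - 17*s^2/3 + 8*s + 12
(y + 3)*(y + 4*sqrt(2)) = y^2 + 3*y + 4*sqrt(2)*y + 12*sqrt(2)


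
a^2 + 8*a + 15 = (a + 3)*(a + 5)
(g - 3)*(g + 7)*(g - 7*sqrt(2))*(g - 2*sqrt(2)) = g^4 - 9*sqrt(2)*g^3 + 4*g^3 - 36*sqrt(2)*g^2 + 7*g^2 + 112*g + 189*sqrt(2)*g - 588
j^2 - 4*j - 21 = (j - 7)*(j + 3)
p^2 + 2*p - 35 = (p - 5)*(p + 7)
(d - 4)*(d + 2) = d^2 - 2*d - 8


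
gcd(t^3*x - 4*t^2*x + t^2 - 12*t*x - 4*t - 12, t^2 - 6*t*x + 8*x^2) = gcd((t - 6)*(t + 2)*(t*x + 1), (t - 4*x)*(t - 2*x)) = 1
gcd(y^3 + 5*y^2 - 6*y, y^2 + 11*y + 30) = y + 6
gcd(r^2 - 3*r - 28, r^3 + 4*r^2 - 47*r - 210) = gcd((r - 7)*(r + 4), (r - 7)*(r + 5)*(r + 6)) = r - 7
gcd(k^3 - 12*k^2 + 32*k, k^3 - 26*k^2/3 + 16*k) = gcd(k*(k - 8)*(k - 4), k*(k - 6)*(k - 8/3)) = k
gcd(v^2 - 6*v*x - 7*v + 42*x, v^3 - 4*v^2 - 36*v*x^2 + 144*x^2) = -v + 6*x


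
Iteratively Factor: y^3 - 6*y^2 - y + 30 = (y + 2)*(y^2 - 8*y + 15) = (y - 3)*(y + 2)*(y - 5)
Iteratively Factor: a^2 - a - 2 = (a - 2)*(a + 1)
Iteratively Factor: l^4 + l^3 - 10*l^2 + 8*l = (l)*(l^3 + l^2 - 10*l + 8) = l*(l + 4)*(l^2 - 3*l + 2) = l*(l - 2)*(l + 4)*(l - 1)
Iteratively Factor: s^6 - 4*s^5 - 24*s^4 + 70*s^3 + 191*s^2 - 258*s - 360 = (s + 3)*(s^5 - 7*s^4 - 3*s^3 + 79*s^2 - 46*s - 120) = (s - 4)*(s + 3)*(s^4 - 3*s^3 - 15*s^2 + 19*s + 30) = (s - 4)*(s + 1)*(s + 3)*(s^3 - 4*s^2 - 11*s + 30) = (s - 4)*(s - 2)*(s + 1)*(s + 3)*(s^2 - 2*s - 15) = (s - 5)*(s - 4)*(s - 2)*(s + 1)*(s + 3)*(s + 3)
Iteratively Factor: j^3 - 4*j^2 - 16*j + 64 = (j - 4)*(j^2 - 16) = (j - 4)^2*(j + 4)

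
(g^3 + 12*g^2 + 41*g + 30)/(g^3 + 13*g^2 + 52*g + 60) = (g + 1)/(g + 2)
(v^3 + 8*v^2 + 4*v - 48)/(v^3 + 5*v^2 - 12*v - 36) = (v^2 + 2*v - 8)/(v^2 - v - 6)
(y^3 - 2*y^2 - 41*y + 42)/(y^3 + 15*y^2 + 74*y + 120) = (y^2 - 8*y + 7)/(y^2 + 9*y + 20)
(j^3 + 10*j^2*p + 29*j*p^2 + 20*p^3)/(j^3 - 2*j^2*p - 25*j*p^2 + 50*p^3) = (j^2 + 5*j*p + 4*p^2)/(j^2 - 7*j*p + 10*p^2)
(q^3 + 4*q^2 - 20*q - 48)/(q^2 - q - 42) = (q^2 - 2*q - 8)/(q - 7)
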